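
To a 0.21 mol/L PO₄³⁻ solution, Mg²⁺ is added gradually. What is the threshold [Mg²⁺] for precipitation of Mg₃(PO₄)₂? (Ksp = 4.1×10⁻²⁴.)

A salt starts to precipitate once the ion product Q reaches its Ksp.
Mg₃(PO₄)₂(s) ⇌ 3 Mg²⁺(aq) + 2 PO₄³⁻(aq)
Ksp = [Mg²⁺]^3[PO₄³⁻]^2 = [Mg²⁺]^3(0.21)^2
[Mg²⁺]^3 = 4.1×10⁻²⁴ / (0.21)^2 = 9.3×10⁻²³
[Mg²⁺] = 4.5×10⁻⁸ mol/L

4.5×10⁻⁸ M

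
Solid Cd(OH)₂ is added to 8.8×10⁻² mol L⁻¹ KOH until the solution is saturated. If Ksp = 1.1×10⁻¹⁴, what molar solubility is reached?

1.4×10⁻¹² M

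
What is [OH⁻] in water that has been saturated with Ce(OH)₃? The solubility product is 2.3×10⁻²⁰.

1.6×10⁻⁵ M

Ce(OH)₃(s) ⇌ Ce³⁺(aq) + 3 OH⁻(aq)
For each mole of Ce(OH)₃ that dissolves per liter, [Ce³⁺] = s and [OH⁻] = 3s; let s denote this solubility.
Ksp = [Ce³⁺][OH⁻]^3 = s · (3s)^3 = 27s^4 = 2.3×10⁻²⁰
s = 5.4×10⁻⁶ mol L⁻¹
[OH⁻] = 3s = 1.6×10⁻⁵ mol L⁻¹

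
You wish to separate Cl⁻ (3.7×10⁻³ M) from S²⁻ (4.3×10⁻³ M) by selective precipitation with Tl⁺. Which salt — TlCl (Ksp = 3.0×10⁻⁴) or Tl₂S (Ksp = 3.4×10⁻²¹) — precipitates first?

Tl₂S

A salt starts to precipitate once the ion product Q reaches its Ksp.
For TlCl: [Tl⁺] = (Ksp/[Cl⁻]) = 8.1×10⁻² M
For Tl₂S: [Tl⁺] = (Ksp/[S²⁻])^(1/2) = 8.9×10⁻¹⁰ M
Tl₂S requires the lower [Tl⁺], so it precipitates first.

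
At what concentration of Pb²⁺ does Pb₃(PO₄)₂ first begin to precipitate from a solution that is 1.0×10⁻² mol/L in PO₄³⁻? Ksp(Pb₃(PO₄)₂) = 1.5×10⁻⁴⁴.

5.3×10⁻¹⁴ M

Precipitation of each salt begins when its ion product equals Ksp.
Pb₃(PO₄)₂(s) ⇌ 3 Pb²⁺(aq) + 2 PO₄³⁻(aq)
Ksp = [Pb²⁺]^3[PO₄³⁻]^2 = [Pb²⁺]^3(1.0×10⁻²)^2
[Pb²⁺]^3 = 1.5×10⁻⁴⁴ / (1.0×10⁻²)^2 = 1.5×10⁻⁴⁰
[Pb²⁺] = 5.3×10⁻¹⁴ mol/L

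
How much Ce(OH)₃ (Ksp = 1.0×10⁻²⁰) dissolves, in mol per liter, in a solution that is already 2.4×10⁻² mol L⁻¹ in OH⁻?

Ce(OH)₃(s) ⇌ Ce³⁺(aq) + 3 OH⁻(aq)
The solution already contains OH⁻ at 2.4×10⁻² mol L⁻¹. Let s be the molar solubility of Ce(OH)₃.
[OH⁻] ≈ 2.4×10⁻² mol L⁻¹ (common ion dominates); [Ce³⁺] = s.
Ksp = [Ce³⁺][OH⁻]^3 = s(2.4×10⁻²)^3
s = 1.0×10⁻²⁰ / (2.4×10⁻²)^3 = 7.2×10⁻¹⁶
s = 7.2×10⁻¹⁶ mol L⁻¹

7.2×10⁻¹⁶ M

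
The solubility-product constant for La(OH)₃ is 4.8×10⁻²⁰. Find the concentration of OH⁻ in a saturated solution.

1.9×10⁻⁵ M

La(OH)₃(s) ⇌ La³⁺(aq) + 3 OH⁻(aq)
Let s be the molar solubility. Then [La³⁺] = s and [OH⁻] = 3s.
Ksp = [La³⁺][OH⁻]^3 = s · (3s)^3 = 27s^4 = 4.8×10⁻²⁰
s = 6.5×10⁻⁶ mol L⁻¹
[OH⁻] = 3s = 1.9×10⁻⁵ mol L⁻¹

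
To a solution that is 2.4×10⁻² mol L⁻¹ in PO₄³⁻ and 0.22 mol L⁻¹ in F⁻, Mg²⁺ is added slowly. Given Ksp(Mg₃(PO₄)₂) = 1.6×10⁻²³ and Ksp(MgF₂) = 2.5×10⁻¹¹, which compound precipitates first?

Precipitation of each salt begins when its ion product equals Ksp.
For Mg₃(PO₄)₂: [Mg²⁺] = (Ksp/[PO₄³⁻]^2)^(1/3) = 3.0×10⁻⁷ mol L⁻¹
For MgF₂: [Mg²⁺] = (Ksp/[F⁻]^2) = 5.2×10⁻¹⁰ mol L⁻¹
MgF₂ requires the lower [Mg²⁺], so it precipitates first.

MgF₂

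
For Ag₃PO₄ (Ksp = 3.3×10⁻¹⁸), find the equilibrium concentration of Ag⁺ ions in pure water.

5.6×10⁻⁵ M

Ag₃PO₄(s) ⇌ 3 Ag⁺(aq) + PO₄³⁻(aq)
Let s be the molar solubility. Then [Ag⁺] = 3s and [PO₄³⁻] = s.
Ksp = [Ag⁺]^3[PO₄³⁻] = (3s)^3 · s = 27s^4 = 3.3×10⁻¹⁸
s = 1.9×10⁻⁵ M
[Ag⁺] = 3s = 5.6×10⁻⁵ M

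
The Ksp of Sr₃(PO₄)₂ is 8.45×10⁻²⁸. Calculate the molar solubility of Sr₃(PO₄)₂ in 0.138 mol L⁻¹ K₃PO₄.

1.18×10⁻⁹ M

Sr₃(PO₄)₂(s) ⇌ 3 Sr²⁺(aq) + 2 PO₄³⁻(aq)
PO₄³⁻ is already present at 0.138 mol L⁻¹. If s mol/L of Sr₃(PO₄)₂ dissolves, [Sr²⁺] = 3s while [PO₄³⁻] ≈ 0.138 mol L⁻¹.
Ksp = [Sr²⁺]^3[PO₄³⁻]^2 = (3s)^3(0.138)^2
(3s)^3 = 8.45×10⁻²⁸ / (0.138)^2 = 4.44×10⁻²⁶
s = 1.18×10⁻⁹ mol L⁻¹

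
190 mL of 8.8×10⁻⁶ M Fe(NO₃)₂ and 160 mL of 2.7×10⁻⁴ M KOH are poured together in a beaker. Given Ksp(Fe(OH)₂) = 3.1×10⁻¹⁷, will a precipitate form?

After mixing, V = 190 mL + 160 mL = 350 mL.
[Fe²⁺] = (8.8×10⁻⁶)(190)/350 = 4.8×10⁻⁶ M
[OH⁻] = (2.7×10⁻⁴)(160)/350 = 1.2×10⁻⁴ M
Q = [Fe²⁺][OH⁻]^2 = 7.3×10⁻¹⁴
Because Q > Ksp (7.3×10⁻¹⁴ vs 3.1×10⁻¹⁷), a precipitate of Fe(OH)₂ forms.

Yes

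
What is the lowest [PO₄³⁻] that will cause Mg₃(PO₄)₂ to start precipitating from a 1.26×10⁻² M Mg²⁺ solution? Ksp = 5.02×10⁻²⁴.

1.58×10⁻⁹ M

Precipitation begins when Q = Ksp.
Mg₃(PO₄)₂(s) ⇌ 3 Mg²⁺(aq) + 2 PO₄³⁻(aq)
Ksp = [Mg²⁺]^3[PO₄³⁻]^2 = [PO₄³⁻]^2(1.26×10⁻²)^3
[PO₄³⁻]^2 = 5.02×10⁻²⁴ / (1.26×10⁻²)^3 = 2.51×10⁻¹⁸
[PO₄³⁻] = 1.58×10⁻⁹ M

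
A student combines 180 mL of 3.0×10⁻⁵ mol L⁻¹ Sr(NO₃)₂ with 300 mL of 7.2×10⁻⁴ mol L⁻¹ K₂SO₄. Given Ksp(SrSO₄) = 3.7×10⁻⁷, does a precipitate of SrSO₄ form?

The combined volume is 480 mL.
[Sr²⁺] = (3.0×10⁻⁵)(180)/480 = 1.1×10⁻⁵ mol L⁻¹
[SO₄²⁻] = (7.2×10⁻⁴)(300)/480 = 4.5×10⁻⁴ mol L⁻¹
Q = [Sr²⁺][SO₄²⁻] = 5.1×10⁻⁹
Q = 5.1×10⁻⁹ < Ksp = 3.7×10⁻⁷, so the solution is unsaturated and no precipitate forms.

No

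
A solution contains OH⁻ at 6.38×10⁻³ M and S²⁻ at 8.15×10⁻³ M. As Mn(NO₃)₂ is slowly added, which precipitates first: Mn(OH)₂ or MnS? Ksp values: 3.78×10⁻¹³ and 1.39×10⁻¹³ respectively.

MnS

Precipitation begins when Q = Ksp.
For Mn(OH)₂: [Mn²⁺] = (Ksp/[OH⁻]^2) = 9.29×10⁻⁹ M
For MnS: [Mn²⁺] = (Ksp/[S²⁻]) = 1.71×10⁻¹¹ M
The smaller threshold [Mn²⁺] is reached first, so MnS precipitates first.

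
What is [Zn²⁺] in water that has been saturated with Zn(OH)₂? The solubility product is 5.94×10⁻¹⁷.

Zn(OH)₂(s) ⇌ Zn²⁺(aq) + 2 OH⁻(aq)
With molar solubility s: [Zn²⁺] = s, [OH⁻] = 2s.
Ksp = [Zn²⁺][OH⁻]^2 = s · (2s)^2 = 4s^3 = 5.94×10⁻¹⁷
s = 2.46×10⁻⁶ mol L⁻¹
[Zn²⁺] = s = 2.46×10⁻⁶ mol L⁻¹

2.46×10⁻⁶ M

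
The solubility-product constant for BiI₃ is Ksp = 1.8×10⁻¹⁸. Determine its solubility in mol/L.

1.6×10⁻⁵ M

BiI₃(s) ⇌ Bi³⁺(aq) + 3 I⁻(aq)
With molar solubility s: [Bi³⁺] = s, [I⁻] = 3s.
Ksp = [Bi³⁺][I⁻]^3 = s · (3s)^3 = 27s^4
27s^4 = 1.8×10⁻¹⁸  ⇒  s^4 = 6.7×10⁻²⁰
s = 1.6×10⁻⁵ mol/L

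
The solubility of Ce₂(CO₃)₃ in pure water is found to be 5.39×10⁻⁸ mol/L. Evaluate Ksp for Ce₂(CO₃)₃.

Ce₂(CO₃)₃(s) ⇌ 2 Ce³⁺(aq) + 3 CO₃²⁻(aq)
For each mole of Ce₂(CO₃)₃ that dissolves per liter, [Ce³⁺] = 2s and [CO₃²⁻] = 3s; let s denote this solubility.
Ksp = [Ce³⁺]^2[CO₃²⁻]^3 = (2s)^2 · (3s)^3 = 108s^5
Ksp = 108 × (5.39×10⁻⁸)^5 = 4.91×10⁻³⁵

Ksp = 4.91×10⁻³⁵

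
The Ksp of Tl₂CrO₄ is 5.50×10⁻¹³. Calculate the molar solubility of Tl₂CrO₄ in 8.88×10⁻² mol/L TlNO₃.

Tl₂CrO₄(s) ⇌ 2 Tl⁺(aq) + CrO₄²⁻(aq)
Let s be the solubility of Tl₂CrO₄ here. The common ion gives [Tl⁺] ≈ 8.88×10⁻² mol/L, and [CrO₄²⁻] = s.
Ksp = [Tl⁺]^2[CrO₄²⁻] = (8.88×10⁻²)^2s
s = 5.50×10⁻¹³ / (8.88×10⁻²)^2 = 6.97×10⁻¹¹
s = 6.97×10⁻¹¹ mol/L

6.97×10⁻¹¹ M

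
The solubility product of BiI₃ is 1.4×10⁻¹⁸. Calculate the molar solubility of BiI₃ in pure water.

BiI₃(s) ⇌ Bi³⁺(aq) + 3 I⁻(aq)
Let s be the molar solubility. Then [Bi³⁺] = s and [I⁻] = 3s.
Ksp = [Bi³⁺][I⁻]^3 = s · (3s)^3 = 27s^4
27s^4 = 1.4×10⁻¹⁸  ⇒  s^4 = 5.2×10⁻²⁰
s = (5.2×10⁻²⁰)^(1/4) = 1.5×10⁻⁵ mol/L

1.5×10⁻⁵ M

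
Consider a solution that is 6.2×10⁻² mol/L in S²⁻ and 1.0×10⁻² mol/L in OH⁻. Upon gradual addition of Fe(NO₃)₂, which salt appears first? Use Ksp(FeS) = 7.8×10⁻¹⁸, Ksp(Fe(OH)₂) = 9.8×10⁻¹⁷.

FeS

Precipitation begins when Q = Ksp.
For FeS: [Fe²⁺] = (Ksp/[S²⁻]) = 1.3×10⁻¹⁶ mol/L
For Fe(OH)₂: [Fe²⁺] = (Ksp/[OH⁻]^2) = 9.8×10⁻¹³ mol/L
FeS requires the lower [Fe²⁺], so it precipitates first.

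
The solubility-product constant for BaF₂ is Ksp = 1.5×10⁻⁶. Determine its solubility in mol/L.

BaF₂(s) ⇌ Ba²⁺(aq) + 2 F⁻(aq)
Let s be the molar solubility. Then [Ba²⁺] = s and [F⁻] = 2s.
Ksp = [Ba²⁺][F⁻]^2 = s · (2s)^2 = 4s^3
4s^3 = 1.5×10⁻⁶  ⇒  s^3 = 3.8×10⁻⁷
Taking the 3rd root, s = 7.2×10⁻³ mol L⁻¹.

7.2×10⁻³ M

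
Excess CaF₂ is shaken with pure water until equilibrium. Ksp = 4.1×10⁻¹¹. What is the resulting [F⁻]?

CaF₂(s) ⇌ Ca²⁺(aq) + 2 F⁻(aq)
For each mole of CaF₂ that dissolves per liter, [Ca²⁺] = s and [F⁻] = 2s; let s denote this solubility.
Ksp = [Ca²⁺][F⁻]^2 = s · (2s)^2 = 4s^3 = 4.1×10⁻¹¹
s = 2.2×10⁻⁴ M
[F⁻] = 2s = 4.3×10⁻⁴ M

4.3×10⁻⁴ M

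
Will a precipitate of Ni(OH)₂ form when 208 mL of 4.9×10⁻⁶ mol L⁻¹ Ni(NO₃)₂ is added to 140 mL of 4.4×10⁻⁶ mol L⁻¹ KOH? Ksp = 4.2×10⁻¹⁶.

No

The combined volume is 348 mL.
[Ni²⁺] = (4.9×10⁻⁶)(208)/348 = 2.9×10⁻⁶ mol L⁻¹
[OH⁻] = (4.4×10⁻⁶)(140)/348 = 1.8×10⁻⁶ mol L⁻¹
Q = [Ni²⁺][OH⁻]^2 = 9.2×10⁻¹⁸
Q = 9.2×10⁻¹⁸ < Ksp = 4.2×10⁻¹⁶, so the solution is unsaturated and no precipitate forms.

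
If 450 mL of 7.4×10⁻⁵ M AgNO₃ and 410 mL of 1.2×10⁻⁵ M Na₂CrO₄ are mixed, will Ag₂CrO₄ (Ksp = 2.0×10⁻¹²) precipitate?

No

The combined volume is 860 mL.
[Ag⁺] = (7.4×10⁻⁵)(450)/860 = 3.9×10⁻⁵ M
[CrO₄²⁻] = (1.2×10⁻⁵)(410)/860 = 5.7×10⁻⁶ M
Q = [Ag⁺]^2[CrO₄²⁻] = 8.6×10⁻¹⁵
Q = 8.6×10⁻¹⁵ < Ksp = 2.0×10⁻¹², so the solution is unsaturated and no precipitate forms.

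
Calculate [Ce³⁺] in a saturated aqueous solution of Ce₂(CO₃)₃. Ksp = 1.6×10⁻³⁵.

8.6×10⁻⁸ M

Ce₂(CO₃)₃(s) ⇌ 2 Ce³⁺(aq) + 3 CO₃²⁻(aq)
For each mole of Ce₂(CO₃)₃ that dissolves per liter, [Ce³⁺] = 2s and [CO₃²⁻] = 3s; let s denote this solubility.
Ksp = [Ce³⁺]^2[CO₃²⁻]^3 = (2s)^2 · (3s)^3 = 108s^5 = 1.6×10⁻³⁵
s = 4.3×10⁻⁸ M
[Ce³⁺] = 2s = 8.6×10⁻⁸ M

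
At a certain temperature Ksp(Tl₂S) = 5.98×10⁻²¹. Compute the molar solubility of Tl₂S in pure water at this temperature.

Tl₂S(s) ⇌ 2 Tl⁺(aq) + S²⁻(aq)
Let s be the molar solubility. Then [Tl⁺] = 2s and [S²⁻] = s.
Ksp = [Tl⁺]^2[S²⁻] = (2s)^2 · s = 4s^3
4s^3 = 5.98×10⁻²¹  ⇒  s^3 = 1.50×10⁻²¹
Taking the 3rd root, s = 1.14×10⁻⁷ mol L⁻¹.

1.14×10⁻⁷ M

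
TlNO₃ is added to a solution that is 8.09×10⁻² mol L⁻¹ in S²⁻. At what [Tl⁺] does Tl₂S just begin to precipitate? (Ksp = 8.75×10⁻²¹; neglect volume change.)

3.29×10⁻¹⁰ M

Precipitation begins when Q = Ksp.
Tl₂S(s) ⇌ 2 Tl⁺(aq) + S²⁻(aq)
Ksp = [Tl⁺]^2[S²⁻] = [Tl⁺]^2(8.09×10⁻²)
[Tl⁺]^2 = 8.75×10⁻²¹ / (8.09×10⁻²) = 1.08×10⁻¹⁹
[Tl⁺] = 3.29×10⁻¹⁰ mol L⁻¹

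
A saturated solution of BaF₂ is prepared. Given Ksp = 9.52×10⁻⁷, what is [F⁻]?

1.24×10⁻² M

BaF₂(s) ⇌ Ba²⁺(aq) + 2 F⁻(aq)
For each mole of BaF₂ that dissolves per liter, [Ba²⁺] = s and [F⁻] = 2s; let s denote this solubility.
Ksp = [Ba²⁺][F⁻]^2 = s · (2s)^2 = 4s^3 = 9.52×10⁻⁷
s = 6.20×10⁻³ mol L⁻¹
[F⁻] = 2s = 1.24×10⁻² mol L⁻¹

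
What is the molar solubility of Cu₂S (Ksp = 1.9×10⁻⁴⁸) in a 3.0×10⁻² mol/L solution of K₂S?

4.0×10⁻²⁴ M

Cu₂S(s) ⇌ 2 Cu⁺(aq) + S²⁻(aq)
S²⁻ is already present at 3.0×10⁻² mol/L. If s mol/L of Cu₂S dissolves, [Cu⁺] = 2s while [S²⁻] ≈ 3.0×10⁻² mol/L.
Ksp = [Cu⁺]^2[S²⁻] = (2s)^2(3.0×10⁻²)
(2s)^2 = 1.9×10⁻⁴⁸ / (3.0×10⁻²) = 6.3×10⁻⁴⁷
s = 4.0×10⁻²⁴ mol/L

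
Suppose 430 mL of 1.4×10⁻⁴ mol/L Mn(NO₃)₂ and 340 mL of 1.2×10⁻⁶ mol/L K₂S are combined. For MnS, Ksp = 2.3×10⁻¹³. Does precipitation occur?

Total volume after mixing = 430 + 340 = 770 mL.
[Mn²⁺] = (1.4×10⁻⁴)(430)/770 = 7.8×10⁻⁵ mol/L
[S²⁻] = (1.2×10⁻⁶)(340)/770 = 5.3×10⁻⁷ mol/L
Q = [Mn²⁺][S²⁻] = 4.1×10⁻¹¹
Because Q > Ksp (4.1×10⁻¹¹ vs 2.3×10⁻¹³), a precipitate of MnS forms.

Yes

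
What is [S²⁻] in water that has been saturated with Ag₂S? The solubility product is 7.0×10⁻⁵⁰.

2.6×10⁻¹⁷ M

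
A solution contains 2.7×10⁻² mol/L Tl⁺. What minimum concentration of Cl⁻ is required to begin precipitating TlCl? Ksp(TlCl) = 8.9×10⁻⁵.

3.3×10⁻³ M

Precipitation of each salt begins when its ion product equals Ksp.
TlCl(s) ⇌ Tl⁺(aq) + Cl⁻(aq)
Ksp = [Tl⁺][Cl⁻] = [Cl⁻](2.7×10⁻²)
[Cl⁻] = 8.9×10⁻⁵ / (2.7×10⁻²) = 3.3×10⁻³
[Cl⁻] = 3.3×10⁻³ mol/L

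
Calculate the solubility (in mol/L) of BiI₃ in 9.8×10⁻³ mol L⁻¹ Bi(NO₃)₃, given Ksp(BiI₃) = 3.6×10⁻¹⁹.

BiI₃(s) ⇌ Bi³⁺(aq) + 3 I⁻(aq)
Bi³⁺ is already present at 9.8×10⁻³ mol L⁻¹. If s mol/L of BiI₃ dissolves, [I⁻] = 3s while [Bi³⁺] ≈ 9.8×10⁻³ mol L⁻¹.
Ksp = [Bi³⁺][I⁻]^3 = (9.8×10⁻³)(3s)^3
(3s)^3 = 3.6×10⁻¹⁹ / (9.8×10⁻³) = 3.7×10⁻¹⁷
s = 1.1×10⁻⁶ mol L⁻¹

1.1×10⁻⁶ M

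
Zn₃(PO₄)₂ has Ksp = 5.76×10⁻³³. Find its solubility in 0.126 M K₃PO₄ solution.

2.38×10⁻¹¹ M

Zn₃(PO₄)₂(s) ⇌ 3 Zn²⁺(aq) + 2 PO₄³⁻(aq)
Let s be the solubility of Zn₃(PO₄)₂ here. The common ion gives [PO₄³⁻] ≈ 0.126 M, and [Zn²⁺] = 3s.
Ksp = [Zn²⁺]^3[PO₄³⁻]^2 = (3s)^3(0.126)^2
(3s)^3 = 5.76×10⁻³³ / (0.126)^2 = 3.63×10⁻³¹
s = 2.38×10⁻¹¹ M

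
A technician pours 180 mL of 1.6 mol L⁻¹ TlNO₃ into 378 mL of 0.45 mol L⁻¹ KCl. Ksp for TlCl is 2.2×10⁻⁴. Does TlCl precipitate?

The combined volume is 558 mL.
[Tl⁺] = (1.6)(180)/558 = 0.52 mol L⁻¹
[Cl⁻] = (0.45)(378)/558 = 0.30 mol L⁻¹
Q = [Tl⁺][Cl⁻] = 0.16
Because Q > Ksp (0.16 vs 2.2×10⁻⁴), a precipitate of TlCl forms.

Yes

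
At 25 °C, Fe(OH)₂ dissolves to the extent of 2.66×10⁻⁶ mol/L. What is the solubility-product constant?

Ksp = 7.53×10⁻¹⁷

Fe(OH)₂(s) ⇌ Fe²⁺(aq) + 2 OH⁻(aq)
Call the molar solubility s, so that [Fe²⁺] = s and [OH⁻] = 2s.
Ksp = [Fe²⁺][OH⁻]^2 = s · (2s)^2 = 4s^3
Ksp = 4 × (2.66×10⁻⁶)^3 = 7.53×10⁻¹⁷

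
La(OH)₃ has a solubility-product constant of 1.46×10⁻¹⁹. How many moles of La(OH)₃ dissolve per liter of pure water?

8.58×10⁻⁶ M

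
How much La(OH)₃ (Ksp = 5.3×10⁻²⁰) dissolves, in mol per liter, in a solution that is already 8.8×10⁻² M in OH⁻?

La(OH)₃(s) ⇌ La³⁺(aq) + 3 OH⁻(aq)
Let s be the solubility of La(OH)₃ here. The common ion gives [OH⁻] ≈ 8.8×10⁻² M, and [La³⁺] = s.
Ksp = [La³⁺][OH⁻]^3 = s(8.8×10⁻²)^3
s = 5.3×10⁻²⁰ / (8.8×10⁻²)^3 = 7.8×10⁻¹⁷
s = 7.8×10⁻¹⁷ M

7.8×10⁻¹⁷ M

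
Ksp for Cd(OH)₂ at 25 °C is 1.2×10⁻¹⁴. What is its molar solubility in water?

1.4×10⁻⁵ M

Cd(OH)₂(s) ⇌ Cd²⁺(aq) + 2 OH⁻(aq)
If s mol/L of Cd(OH)₂ dissolves, [Cd²⁺] = s and [OH⁻] = 2s.
Ksp = [Cd²⁺][OH⁻]^2 = s · (2s)^2 = 4s^3
4s^3 = 1.2×10⁻¹⁴  ⇒  s^3 = 3.0×10⁻¹⁵
s = 1.4×10⁻⁵ mol/L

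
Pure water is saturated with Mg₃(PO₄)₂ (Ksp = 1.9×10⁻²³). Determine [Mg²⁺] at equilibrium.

3.4×10⁻⁵ M

Mg₃(PO₄)₂(s) ⇌ 3 Mg²⁺(aq) + 2 PO₄³⁻(aq)
For each mole of Mg₃(PO₄)₂ that dissolves per liter, [Mg²⁺] = 3s and [PO₄³⁻] = 2s; let s denote this solubility.
Ksp = [Mg²⁺]^3[PO₄³⁻]^2 = (3s)^3 · (2s)^2 = 108s^5 = 1.9×10⁻²³
s = 1.1×10⁻⁵ mol L⁻¹
[Mg²⁺] = 3s = 3.4×10⁻⁵ mol L⁻¹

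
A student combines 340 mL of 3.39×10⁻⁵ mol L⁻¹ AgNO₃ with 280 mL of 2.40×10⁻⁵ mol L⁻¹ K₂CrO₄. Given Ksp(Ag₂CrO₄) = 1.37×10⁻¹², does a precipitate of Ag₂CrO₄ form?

After mixing, V = 340 mL + 280 mL = 620 mL.
[Ag⁺] = (3.39×10⁻⁵)(340)/620 = 1.86×10⁻⁵ mol L⁻¹
[CrO₄²⁻] = (2.40×10⁻⁵)(280)/620 = 1.08×10⁻⁵ mol L⁻¹
Q = [Ag⁺]^2[CrO₄²⁻] = 3.75×10⁻¹⁵
Q < Ksp (3.75×10⁻¹⁵ vs 1.37×10⁻¹²); the solution remains unsaturated and no precipitate forms.

No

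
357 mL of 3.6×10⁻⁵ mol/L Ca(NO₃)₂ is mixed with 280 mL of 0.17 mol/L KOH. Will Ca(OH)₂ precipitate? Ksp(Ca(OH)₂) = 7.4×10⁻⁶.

No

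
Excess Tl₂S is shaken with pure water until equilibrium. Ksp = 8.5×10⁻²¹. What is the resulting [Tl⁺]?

2.6×10⁻⁷ M

Tl₂S(s) ⇌ 2 Tl⁺(aq) + S²⁻(aq)
Let s be the molar solubility. Then [Tl⁺] = 2s and [S²⁻] = s.
Ksp = [Tl⁺]^2[S²⁻] = (2s)^2 · s = 4s^3 = 8.5×10⁻²¹
s = 1.3×10⁻⁷ mol L⁻¹
[Tl⁺] = 2s = 2.6×10⁻⁷ mol L⁻¹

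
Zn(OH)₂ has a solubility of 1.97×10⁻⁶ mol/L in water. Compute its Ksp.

Zn(OH)₂(s) ⇌ Zn²⁺(aq) + 2 OH⁻(aq)
For each mole of Zn(OH)₂ that dissolves per liter, [Zn²⁺] = s and [OH⁻] = 2s; let s denote this solubility.
Ksp = [Zn²⁺][OH⁻]^2 = s · (2s)^2 = 4s^3
Ksp = 4 × (1.97×10⁻⁶)^3 = 3.06×10⁻¹⁷

Ksp = 3.06×10⁻¹⁷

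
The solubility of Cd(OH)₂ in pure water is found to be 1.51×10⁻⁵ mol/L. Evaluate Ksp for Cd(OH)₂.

Ksp = 1.38×10⁻¹⁴

Cd(OH)₂(s) ⇌ Cd²⁺(aq) + 2 OH⁻(aq)
With molar solubility s: [Cd²⁺] = s, [OH⁻] = 2s.
Ksp = [Cd²⁺][OH⁻]^2 = s · (2s)^2 = 4s^3
Ksp = 4 × (1.51×10⁻⁵)^3 = 1.38×10⁻¹⁴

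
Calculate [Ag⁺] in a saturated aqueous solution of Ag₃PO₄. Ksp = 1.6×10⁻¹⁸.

Ag₃PO₄(s) ⇌ 3 Ag⁺(aq) + PO₄³⁻(aq)
With molar solubility s: [Ag⁺] = 3s, [PO₄³⁻] = s.
Ksp = [Ag⁺]^3[PO₄³⁻] = (3s)^3 · s = 27s^4 = 1.6×10⁻¹⁸
s = 1.6×10⁻⁵ mol/L
[Ag⁺] = 3s = 4.7×10⁻⁵ mol/L

4.7×10⁻⁵ M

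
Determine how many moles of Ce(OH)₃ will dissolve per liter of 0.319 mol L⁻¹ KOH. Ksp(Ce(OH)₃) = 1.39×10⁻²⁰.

Ce(OH)₃(s) ⇌ Ce³⁺(aq) + 3 OH⁻(aq)
With OH⁻ already at 0.319 mol L⁻¹ and s small, take [OH⁻] ≈ 0.319 mol L⁻¹ and [Ce³⁺] = s.
Ksp = [Ce³⁺][OH⁻]^3 = s(0.319)^3
s = 1.39×10⁻²⁰ / (0.319)^3 = 4.28×10⁻¹⁹
s = 4.28×10⁻¹⁹ mol L⁻¹

4.28×10⁻¹⁹ M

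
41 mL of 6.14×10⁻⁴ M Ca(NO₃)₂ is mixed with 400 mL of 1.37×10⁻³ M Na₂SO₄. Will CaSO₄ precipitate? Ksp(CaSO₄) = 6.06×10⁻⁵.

The combined volume is 441 mL.
[Ca²⁺] = (6.14×10⁻⁴)(41)/441 = 5.71×10⁻⁵ M
[SO₄²⁻] = (1.37×10⁻³)(400)/441 = 1.24×10⁻³ M
Q = [Ca²⁺][SO₄²⁻] = 7.09×10⁻⁸
Since Q (7.09×10⁻⁸) is less than Ksp (6.06×10⁻⁵), no CaSO₄ precipitates.

No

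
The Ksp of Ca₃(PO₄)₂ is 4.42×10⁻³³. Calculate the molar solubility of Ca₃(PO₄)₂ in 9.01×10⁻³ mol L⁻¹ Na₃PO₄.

Ca₃(PO₄)₂(s) ⇌ 3 Ca²⁺(aq) + 2 PO₄³⁻(aq)
Let s be the solubility of Ca₃(PO₄)₂ here. The common ion gives [PO₄³⁻] ≈ 9.01×10⁻³ mol L⁻¹, and [Ca²⁺] = 3s.
Ksp = [Ca²⁺]^3[PO₄³⁻]^2 = (3s)^3(9.01×10⁻³)^2
(3s)^3 = 4.42×10⁻³³ / (9.01×10⁻³)^2 = 5.44×10⁻²⁹
s = 1.26×10⁻¹⁰ mol L⁻¹

1.26×10⁻¹⁰ M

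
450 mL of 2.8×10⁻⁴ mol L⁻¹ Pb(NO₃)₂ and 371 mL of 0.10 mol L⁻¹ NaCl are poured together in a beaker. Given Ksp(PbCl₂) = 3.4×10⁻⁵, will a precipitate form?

No

The combined volume is 821 mL.
[Pb²⁺] = (2.8×10⁻⁴)(450)/821 = 1.5×10⁻⁴ mol L⁻¹
[Cl⁻] = (0.10)(371)/821 = 4.5×10⁻² mol L⁻¹
Q = [Pb²⁺][Cl⁻]^2 = 3.1×10⁻⁷
Q < Ksp (3.1×10⁻⁷ vs 3.4×10⁻⁵); the solution remains unsaturated and no precipitate forms.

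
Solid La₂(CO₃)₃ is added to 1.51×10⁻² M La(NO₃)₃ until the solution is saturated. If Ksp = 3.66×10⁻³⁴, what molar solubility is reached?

La₂(CO₃)₃(s) ⇌ 2 La³⁺(aq) + 3 CO₃²⁻(aq)
With La³⁺ already at 1.51×10⁻² M and s small, take [La³⁺] ≈ 1.51×10⁻² M and [CO₃²⁻] = 3s.
Ksp = [La³⁺]^2[CO₃²⁻]^3 = (1.51×10⁻²)^2(3s)^3
(3s)^3 = 3.66×10⁻³⁴ / (1.51×10⁻²)^2 = 1.61×10⁻³⁰
s = 3.90×10⁻¹¹ M

3.90×10⁻¹¹ M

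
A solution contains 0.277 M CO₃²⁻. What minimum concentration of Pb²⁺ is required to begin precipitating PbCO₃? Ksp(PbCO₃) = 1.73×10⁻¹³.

6.25×10⁻¹³ M

Precipitation begins when Q = Ksp.
PbCO₃(s) ⇌ Pb²⁺(aq) + CO₃²⁻(aq)
Ksp = [Pb²⁺][CO₃²⁻] = [Pb²⁺](0.277)
[Pb²⁺] = 1.73×10⁻¹³ / (0.277) = 6.25×10⁻¹³
[Pb²⁺] = 6.25×10⁻¹³ M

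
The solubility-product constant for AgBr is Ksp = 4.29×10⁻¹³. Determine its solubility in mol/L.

AgBr(s) ⇌ Ag⁺(aq) + Br⁻(aq)
Let s be the molar solubility. Then [Ag⁺] = s and [Br⁻] = s.
Ksp = [Ag⁺][Br⁻] = s · s = s^2
s^2 = 4.29×10⁻¹³
s = (4.29×10⁻¹³)^(1/2) = 6.55×10⁻⁷ mol L⁻¹

6.55×10⁻⁷ M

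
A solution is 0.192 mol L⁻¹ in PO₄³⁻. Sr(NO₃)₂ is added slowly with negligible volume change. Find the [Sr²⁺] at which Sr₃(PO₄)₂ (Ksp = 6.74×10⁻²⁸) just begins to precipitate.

2.63×10⁻⁹ M

Precipitation of each salt begins when its ion product equals Ksp.
Sr₃(PO₄)₂(s) ⇌ 3 Sr²⁺(aq) + 2 PO₄³⁻(aq)
Ksp = [Sr²⁺]^3[PO₄³⁻]^2 = [Sr²⁺]^3(0.192)^2
[Sr²⁺]^3 = 6.74×10⁻²⁸ / (0.192)^2 = 1.83×10⁻²⁶
[Sr²⁺] = 2.63×10⁻⁹ mol L⁻¹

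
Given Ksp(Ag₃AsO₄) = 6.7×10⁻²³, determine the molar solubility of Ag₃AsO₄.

1.3×10⁻⁶ M

Ag₃AsO₄(s) ⇌ 3 Ag⁺(aq) + AsO₄³⁻(aq)
If s mol/L of Ag₃AsO₄ dissolves, [Ag⁺] = 3s and [AsO₄³⁻] = s.
Ksp = [Ag⁺]^3[AsO₄³⁻] = (3s)^3 · s = 27s^4
27s^4 = 6.7×10⁻²³  ⇒  s^4 = 2.5×10⁻²⁴
s = 1.3×10⁻⁶ M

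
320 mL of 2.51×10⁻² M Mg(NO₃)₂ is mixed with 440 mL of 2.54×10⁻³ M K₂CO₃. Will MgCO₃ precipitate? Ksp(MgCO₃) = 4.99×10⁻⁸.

Total volume after mixing = 320 + 440 = 760 mL.
[Mg²⁺] = (2.51×10⁻²)(320)/760 = 1.06×10⁻² M
[CO₃²⁻] = (2.54×10⁻³)(440)/760 = 1.47×10⁻³ M
Q = [Mg²⁺][CO₃²⁻] = 1.55×10⁻⁵
Q = 1.55×10⁻⁵ > Ksp = 4.99×10⁻⁸, so the solution is supersaturated and MgCO₃ precipitates.

Yes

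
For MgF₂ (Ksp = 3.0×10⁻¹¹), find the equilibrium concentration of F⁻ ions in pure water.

MgF₂(s) ⇌ Mg²⁺(aq) + 2 F⁻(aq)
If s mol/L of MgF₂ dissolves, [Mg²⁺] = s and [F⁻] = 2s.
Ksp = [Mg²⁺][F⁻]^2 = s · (2s)^2 = 4s^3 = 3.0×10⁻¹¹
s = 2.0×10⁻⁴ mol/L
[F⁻] = 2s = 3.9×10⁻⁴ mol/L

3.9×10⁻⁴ M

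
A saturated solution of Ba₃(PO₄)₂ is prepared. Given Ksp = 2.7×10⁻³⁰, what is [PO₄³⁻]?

Ba₃(PO₄)₂(s) ⇌ 3 Ba²⁺(aq) + 2 PO₄³⁻(aq)
With molar solubility s: [Ba²⁺] = 3s, [PO₄³⁻] = 2s.
Ksp = [Ba²⁺]^3[PO₄³⁻]^2 = (3s)^3 · (2s)^2 = 108s^5 = 2.7×10⁻³⁰
s = 4.8×10⁻⁷ mol/L
[PO₄³⁻] = 2s = 9.6×10⁻⁷ mol/L

9.6×10⁻⁷ M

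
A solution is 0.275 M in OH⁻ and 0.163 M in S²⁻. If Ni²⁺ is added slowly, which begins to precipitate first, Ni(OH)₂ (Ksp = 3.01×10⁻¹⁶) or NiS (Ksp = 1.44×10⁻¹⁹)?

NiS

Each salt precipitates once Q = Ksp for that salt.
For Ni(OH)₂: [Ni²⁺] = (Ksp/[OH⁻]^2) = 3.98×10⁻¹⁵ M
For NiS: [Ni²⁺] = (Ksp/[S²⁻]) = 8.83×10⁻¹⁹ M
Since NiS needs less Ni²⁺ to reach saturation, it precipitates first.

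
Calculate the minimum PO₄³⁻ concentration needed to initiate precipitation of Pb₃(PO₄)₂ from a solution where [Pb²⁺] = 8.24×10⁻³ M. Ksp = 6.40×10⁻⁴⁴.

3.38×10⁻¹⁹ M

The threshold for precipitation is Q = Ksp.
Pb₃(PO₄)₂(s) ⇌ 3 Pb²⁺(aq) + 2 PO₄³⁻(aq)
Ksp = [Pb²⁺]^3[PO₄³⁻]^2 = [PO₄³⁻]^2(8.24×10⁻³)^3
[PO₄³⁻]^2 = 6.40×10⁻⁴⁴ / (8.24×10⁻³)^3 = 1.14×10⁻³⁷
[PO₄³⁻] = 3.38×10⁻¹⁹ M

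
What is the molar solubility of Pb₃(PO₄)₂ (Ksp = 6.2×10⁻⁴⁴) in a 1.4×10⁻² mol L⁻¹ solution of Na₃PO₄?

Pb₃(PO₄)₂(s) ⇌ 3 Pb²⁺(aq) + 2 PO₄³⁻(aq)
Let s be the solubility of Pb₃(PO₄)₂ here. The common ion gives [PO₄³⁻] ≈ 1.4×10⁻² mol L⁻¹, and [Pb²⁺] = 3s.
Ksp = [Pb²⁺]^3[PO₄³⁻]^2 = (3s)^3(1.4×10⁻²)^2
(3s)^3 = 6.2×10⁻⁴⁴ / (1.4×10⁻²)^2 = 3.2×10⁻⁴⁰
s = 2.3×10⁻¹⁴ mol L⁻¹

2.3×10⁻¹⁴ M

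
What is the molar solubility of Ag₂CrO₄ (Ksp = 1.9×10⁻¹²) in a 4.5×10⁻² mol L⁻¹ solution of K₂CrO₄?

3.2×10⁻⁶ M

Ag₂CrO₄(s) ⇌ 2 Ag⁺(aq) + CrO₄²⁻(aq)
CrO₄²⁻ is already present at 4.5×10⁻² mol L⁻¹. If s mol/L of Ag₂CrO₄ dissolves, [Ag⁺] = 2s while [CrO₄²⁻] ≈ 4.5×10⁻² mol L⁻¹.
Ksp = [Ag⁺]^2[CrO₄²⁻] = (2s)^2(4.5×10⁻²)
(2s)^2 = 1.9×10⁻¹² / (4.5×10⁻²) = 4.2×10⁻¹¹
s = 3.2×10⁻⁶ mol L⁻¹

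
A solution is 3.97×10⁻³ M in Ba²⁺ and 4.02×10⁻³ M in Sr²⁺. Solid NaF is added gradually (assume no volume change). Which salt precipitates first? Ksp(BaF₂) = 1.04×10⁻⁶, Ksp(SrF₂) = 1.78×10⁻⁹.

Precipitation of each salt begins when its ion product equals Ksp.
For BaF₂: [F⁻] = (Ksp/[Ba²⁺])^(1/2) = 1.62×10⁻² M
For SrF₂: [F⁻] = (Ksp/[Sr²⁺])^(1/2) = 6.65×10⁻⁴ M
The smaller threshold [F⁻] is reached first, so SrF₂ precipitates first.

SrF₂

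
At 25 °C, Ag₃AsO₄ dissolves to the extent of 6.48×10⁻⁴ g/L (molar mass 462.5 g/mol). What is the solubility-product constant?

Ksp = 1.04×10⁻²²

Convert to molarity: s = 6.48×10⁻⁴ / 462.5 = 1.4011×10⁻⁶ mol/L
Ag₃AsO₄(s) ⇌ 3 Ag⁺(aq) + AsO₄³⁻(aq)
Let s be the molar solubility. Then [Ag⁺] = 3s and [AsO₄³⁻] = s.
Ksp = [Ag⁺]^3[AsO₄³⁻] = (3s)^3 · s = 27s^4
Ksp = 27 × (1.4011×10⁻⁶)^4 = 1.04×10⁻²²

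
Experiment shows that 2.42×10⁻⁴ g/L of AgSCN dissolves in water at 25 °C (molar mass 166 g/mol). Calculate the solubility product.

Ksp = 2.13×10⁻¹²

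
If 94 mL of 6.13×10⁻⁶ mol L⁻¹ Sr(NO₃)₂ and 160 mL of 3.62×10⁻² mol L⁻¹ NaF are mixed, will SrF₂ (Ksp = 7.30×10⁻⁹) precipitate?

No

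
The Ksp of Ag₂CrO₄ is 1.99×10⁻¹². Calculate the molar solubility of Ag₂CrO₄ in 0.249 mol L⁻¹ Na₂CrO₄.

Ag₂CrO₄(s) ⇌ 2 Ag⁺(aq) + CrO₄²⁻(aq)
The solution already contains CrO₄²⁻ at 0.249 mol L⁻¹. Let s be the molar solubility of Ag₂CrO₄.
[CrO₄²⁻] ≈ 0.249 mol L⁻¹ (common ion dominates); [Ag⁺] = 2s.
Ksp = [Ag⁺]^2[CrO₄²⁻] = (2s)^2(0.249)
(2s)^2 = 1.99×10⁻¹² / (0.249) = 7.99×10⁻¹²
s = 1.41×10⁻⁶ mol L⁻¹

1.41×10⁻⁶ M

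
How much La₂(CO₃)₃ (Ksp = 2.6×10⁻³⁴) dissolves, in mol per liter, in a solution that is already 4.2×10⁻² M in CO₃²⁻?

9.4×10⁻¹⁶ M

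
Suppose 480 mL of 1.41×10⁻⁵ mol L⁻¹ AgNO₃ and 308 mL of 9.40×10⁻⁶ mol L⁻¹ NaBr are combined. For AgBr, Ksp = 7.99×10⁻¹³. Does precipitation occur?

Yes

After mixing, V = 480 mL + 308 mL = 788 mL.
[Ag⁺] = (1.41×10⁻⁵)(480)/788 = 8.59×10⁻⁶ mol L⁻¹
[Br⁻] = (9.40×10⁻⁶)(308)/788 = 3.67×10⁻⁶ mol L⁻¹
Q = [Ag⁺][Br⁻] = 3.16×10⁻¹¹
Q = 3.16×10⁻¹¹ > Ksp = 7.99×10⁻¹³, so the solution is supersaturated and AgBr precipitates.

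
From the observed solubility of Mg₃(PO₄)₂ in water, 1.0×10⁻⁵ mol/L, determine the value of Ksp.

Mg₃(PO₄)₂(s) ⇌ 3 Mg²⁺(aq) + 2 PO₄³⁻(aq)
With molar solubility s: [Mg²⁺] = 3s, [PO₄³⁻] = 2s.
Ksp = [Mg²⁺]^3[PO₄³⁻]^2 = (3s)^3 · (2s)^2 = 108s^5
Ksp = 108 × (1.0×10⁻⁵)^5 = 1.1×10⁻²³

Ksp = 1.1×10⁻²³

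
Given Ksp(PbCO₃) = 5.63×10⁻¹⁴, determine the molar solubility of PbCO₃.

2.37×10⁻⁷ M

PbCO₃(s) ⇌ Pb²⁺(aq) + CO₃²⁻(aq)
For each mole of PbCO₃ that dissolves per liter, [Pb²⁺] = s and [CO₃²⁻] = s; let s denote this solubility.
Ksp = [Pb²⁺][CO₃²⁻] = s · s = s^2
s^2 = 5.63×10⁻¹⁴
Taking the 2nd root, s = 2.37×10⁻⁷ mol L⁻¹.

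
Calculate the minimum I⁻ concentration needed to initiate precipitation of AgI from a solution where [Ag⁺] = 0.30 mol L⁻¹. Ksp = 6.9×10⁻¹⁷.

2.3×10⁻¹⁶ M

Precipitation of each salt begins when its ion product equals Ksp.
AgI(s) ⇌ Ag⁺(aq) + I⁻(aq)
Ksp = [Ag⁺][I⁻] = [I⁻](0.30)
[I⁻] = 6.9×10⁻¹⁷ / (0.30) = 2.3×10⁻¹⁶
[I⁻] = 2.3×10⁻¹⁶ mol L⁻¹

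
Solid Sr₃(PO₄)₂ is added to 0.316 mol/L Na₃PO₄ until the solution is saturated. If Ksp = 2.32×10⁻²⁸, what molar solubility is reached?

4.41×10⁻¹⁰ M

Sr₃(PO₄)₂(s) ⇌ 3 Sr²⁺(aq) + 2 PO₄³⁻(aq)
PO₄³⁻ is already present at 0.316 mol/L. If s mol/L of Sr₃(PO₄)₂ dissolves, [Sr²⁺] = 3s while [PO₄³⁻] ≈ 0.316 mol/L.
Ksp = [Sr²⁺]^3[PO₄³⁻]^2 = (3s)^3(0.316)^2
(3s)^3 = 2.32×10⁻²⁸ / (0.316)^2 = 2.32×10⁻²⁷
s = 4.41×10⁻¹⁰ mol/L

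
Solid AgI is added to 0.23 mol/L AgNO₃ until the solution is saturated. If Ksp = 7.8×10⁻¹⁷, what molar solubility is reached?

3.4×10⁻¹⁶ M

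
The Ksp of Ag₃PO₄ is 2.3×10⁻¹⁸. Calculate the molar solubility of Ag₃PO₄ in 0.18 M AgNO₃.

3.9×10⁻¹⁶ M

Ag₃PO₄(s) ⇌ 3 Ag⁺(aq) + PO₄³⁻(aq)
With Ag⁺ already at 0.18 M and s small, take [Ag⁺] ≈ 0.18 M and [PO₄³⁻] = s.
Ksp = [Ag⁺]^3[PO₄³⁻] = (0.18)^3s
s = 2.3×10⁻¹⁸ / (0.18)^3 = 3.9×10⁻¹⁶
s = 3.9×10⁻¹⁶ M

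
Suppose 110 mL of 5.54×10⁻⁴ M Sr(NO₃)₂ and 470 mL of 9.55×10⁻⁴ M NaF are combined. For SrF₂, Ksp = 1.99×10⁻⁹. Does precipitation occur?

No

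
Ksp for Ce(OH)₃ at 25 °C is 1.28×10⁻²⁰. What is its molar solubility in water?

Ce(OH)₃(s) ⇌ Ce³⁺(aq) + 3 OH⁻(aq)
If s mol/L of Ce(OH)₃ dissolves, [Ce³⁺] = s and [OH⁻] = 3s.
Ksp = [Ce³⁺][OH⁻]^3 = s · (3s)^3 = 27s^4
27s^4 = 1.28×10⁻²⁰  ⇒  s^4 = 4.74×10⁻²²
s = (4.74×10⁻²²)^(1/4) = 4.67×10⁻⁶ mol L⁻¹

4.67×10⁻⁶ M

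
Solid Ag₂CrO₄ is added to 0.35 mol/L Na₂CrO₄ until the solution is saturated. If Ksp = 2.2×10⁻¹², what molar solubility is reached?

Ag₂CrO₄(s) ⇌ 2 Ag⁺(aq) + CrO₄²⁻(aq)
Let s be the solubility of Ag₂CrO₄ here. The common ion gives [CrO₄²⁻] ≈ 0.35 mol/L, and [Ag⁺] = 2s.
Ksp = [Ag⁺]^2[CrO₄²⁻] = (2s)^2(0.35)
(2s)^2 = 2.2×10⁻¹² / (0.35) = 6.3×10⁻¹²
s = 1.3×10⁻⁶ mol/L

1.3×10⁻⁶ M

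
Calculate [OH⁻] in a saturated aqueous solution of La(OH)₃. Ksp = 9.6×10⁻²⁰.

2.3×10⁻⁵ M

La(OH)₃(s) ⇌ La³⁺(aq) + 3 OH⁻(aq)
With molar solubility s: [La³⁺] = s, [OH⁻] = 3s.
Ksp = [La³⁺][OH⁻]^3 = s · (3s)^3 = 27s^4 = 9.6×10⁻²⁰
s = 7.7×10⁻⁶ mol/L
[OH⁻] = 3s = 2.3×10⁻⁵ mol/L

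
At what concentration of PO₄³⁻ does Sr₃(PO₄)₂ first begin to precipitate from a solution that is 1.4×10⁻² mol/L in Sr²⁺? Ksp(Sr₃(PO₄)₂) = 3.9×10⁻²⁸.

1.2×10⁻¹¹ M

The threshold for precipitation is Q = Ksp.
Sr₃(PO₄)₂(s) ⇌ 3 Sr²⁺(aq) + 2 PO₄³⁻(aq)
Ksp = [Sr²⁺]^3[PO₄³⁻]^2 = [PO₄³⁻]^2(1.4×10⁻²)^3
[PO₄³⁻]^2 = 3.9×10⁻²⁸ / (1.4×10⁻²)^3 = 1.4×10⁻²²
[PO₄³⁻] = 1.2×10⁻¹¹ mol/L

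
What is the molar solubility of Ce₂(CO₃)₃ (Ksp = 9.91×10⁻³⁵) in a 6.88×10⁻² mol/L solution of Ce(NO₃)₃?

9.19×10⁻¹² M

Ce₂(CO₃)₃(s) ⇌ 2 Ce³⁺(aq) + 3 CO₃²⁻(aq)
With Ce³⁺ already at 6.88×10⁻² mol/L and s small, take [Ce³⁺] ≈ 6.88×10⁻² mol/L and [CO₃²⁻] = 3s.
Ksp = [Ce³⁺]^2[CO₃²⁻]^3 = (6.88×10⁻²)^2(3s)^3
(3s)^3 = 9.91×10⁻³⁵ / (6.88×10⁻²)^2 = 2.09×10⁻³²
s = 9.19×10⁻¹² mol/L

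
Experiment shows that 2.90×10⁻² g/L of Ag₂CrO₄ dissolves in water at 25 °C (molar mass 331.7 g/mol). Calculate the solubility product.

Ksp = 2.67×10⁻¹²

s = (2.90×10⁻² g L⁻¹)/(331.7 g mol⁻¹) = 8.7428×10⁻⁵ M
Ag₂CrO₄(s) ⇌ 2 Ag⁺(aq) + CrO₄²⁻(aq)
For each mole of Ag₂CrO₄ that dissolves per liter, [Ag⁺] = 2s and [CrO₄²⁻] = s; let s denote this solubility.
Ksp = [Ag⁺]^2[CrO₄²⁻] = (2s)^2 · s = 4s^3
Ksp = 4 × (8.7428×10⁻⁵)^3 = 2.67×10⁻¹²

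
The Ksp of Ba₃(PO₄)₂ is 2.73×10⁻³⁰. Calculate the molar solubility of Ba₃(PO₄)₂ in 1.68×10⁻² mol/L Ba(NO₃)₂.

Ba₃(PO₄)₂(s) ⇌ 3 Ba²⁺(aq) + 2 PO₄³⁻(aq)
Ba²⁺ is already present at 1.68×10⁻² mol/L. If s mol/L of Ba₃(PO₄)₂ dissolves, [PO₄³⁻] = 2s while [Ba²⁺] ≈ 1.68×10⁻² mol/L.
Ksp = [Ba²⁺]^3[PO₄³⁻]^2 = (1.68×10⁻²)^3(2s)^2
(2s)^2 = 2.73×10⁻³⁰ / (1.68×10⁻²)^3 = 5.76×10⁻²⁵
s = 3.79×10⁻¹³ mol/L

3.79×10⁻¹³ M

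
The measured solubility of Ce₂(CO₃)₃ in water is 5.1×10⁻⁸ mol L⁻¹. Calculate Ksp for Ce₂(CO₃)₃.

Ksp = 3.7×10⁻³⁵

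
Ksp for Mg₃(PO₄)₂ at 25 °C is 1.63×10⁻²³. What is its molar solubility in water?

1.09×10⁻⁵ M

Mg₃(PO₄)₂(s) ⇌ 3 Mg²⁺(aq) + 2 PO₄³⁻(aq)
With molar solubility s: [Mg²⁺] = 3s, [PO₄³⁻] = 2s.
Ksp = [Mg²⁺]^3[PO₄³⁻]^2 = (3s)^3 · (2s)^2 = 108s^5
108s^5 = 1.63×10⁻²³  ⇒  s^5 = 1.51×10⁻²⁵
s = 1.09×10⁻⁵ M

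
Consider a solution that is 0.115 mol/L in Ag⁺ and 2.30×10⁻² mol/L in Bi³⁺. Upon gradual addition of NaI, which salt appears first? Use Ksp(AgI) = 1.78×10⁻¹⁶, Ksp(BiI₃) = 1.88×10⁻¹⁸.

A salt starts to precipitate once the ion product Q reaches its Ksp.
For AgI: [I⁻] = (Ksp/[Ag⁺]) = 1.55×10⁻¹⁵ mol/L
For BiI₃: [I⁻] = (Ksp/[Bi³⁺])^(1/3) = 4.34×10⁻⁶ mol/L
The smaller threshold [I⁻] is reached first, so AgI precipitates first.

AgI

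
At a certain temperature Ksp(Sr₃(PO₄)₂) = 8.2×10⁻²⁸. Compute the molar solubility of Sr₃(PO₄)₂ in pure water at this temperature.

Sr₃(PO₄)₂(s) ⇌ 3 Sr²⁺(aq) + 2 PO₄³⁻(aq)
For each mole of Sr₃(PO₄)₂ that dissolves per liter, [Sr²⁺] = 3s and [PO₄³⁻] = 2s; let s denote this solubility.
Ksp = [Sr²⁺]^3[PO₄³⁻]^2 = (3s)^3 · (2s)^2 = 108s^5
108s^5 = 8.2×10⁻²⁸  ⇒  s^5 = 7.6×10⁻³⁰
Taking the 5th root, s = 1.5×10⁻⁶ M.

1.5×10⁻⁶ M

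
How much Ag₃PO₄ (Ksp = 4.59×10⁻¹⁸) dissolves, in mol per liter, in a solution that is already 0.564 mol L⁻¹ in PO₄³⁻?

Ag₃PO₄(s) ⇌ 3 Ag⁺(aq) + PO₄³⁻(aq)
Let s be the solubility of Ag₃PO₄ here. The common ion gives [PO₄³⁻] ≈ 0.564 mol L⁻¹, and [Ag⁺] = 3s.
Ksp = [Ag⁺]^3[PO₄³⁻] = (3s)^3(0.564)
(3s)^3 = 4.59×10⁻¹⁸ / (0.564) = 8.14×10⁻¹⁸
s = 6.70×10⁻⁷ mol L⁻¹

6.70×10⁻⁷ M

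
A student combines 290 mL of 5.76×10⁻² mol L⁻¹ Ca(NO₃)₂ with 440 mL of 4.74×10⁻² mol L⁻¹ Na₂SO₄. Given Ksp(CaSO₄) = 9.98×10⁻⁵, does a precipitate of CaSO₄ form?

Yes

After mixing, V = 290 mL + 440 mL = 730 mL.
[Ca²⁺] = (5.76×10⁻²)(290)/730 = 2.29×10⁻² mol L⁻¹
[SO₄²⁻] = (4.74×10⁻²)(440)/730 = 2.86×10⁻² mol L⁻¹
Q = [Ca²⁺][SO₄²⁻] = 6.54×10⁻⁴
Q = 6.54×10⁻⁴ > Ksp = 9.98×10⁻⁵, so the solution is supersaturated and CaSO₄ precipitates.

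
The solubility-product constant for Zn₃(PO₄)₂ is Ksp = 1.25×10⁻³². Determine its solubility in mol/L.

1.63×10⁻⁷ M

Zn₃(PO₄)₂(s) ⇌ 3 Zn²⁺(aq) + 2 PO₄³⁻(aq)
Let s be the molar solubility. Then [Zn²⁺] = 3s and [PO₄³⁻] = 2s.
Ksp = [Zn²⁺]^3[PO₄³⁻]^2 = (3s)^3 · (2s)^2 = 108s^5
108s^5 = 1.25×10⁻³²  ⇒  s^5 = 1.16×10⁻³⁴
s = (1.16×10⁻³⁴)^(1/5) = 1.63×10⁻⁷ mol L⁻¹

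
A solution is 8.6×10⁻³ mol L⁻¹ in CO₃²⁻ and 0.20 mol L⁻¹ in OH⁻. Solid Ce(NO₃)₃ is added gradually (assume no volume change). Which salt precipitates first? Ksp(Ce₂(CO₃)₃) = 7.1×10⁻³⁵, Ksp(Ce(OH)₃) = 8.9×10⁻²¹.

Ce(OH)₃

A salt starts to precipitate once the ion product Q reaches its Ksp.
For Ce₂(CO₃)₃: [Ce³⁺] = (Ksp/[CO₃²⁻]^3)^(1/2) = 1.1×10⁻¹⁴ mol L⁻¹
For Ce(OH)₃: [Ce³⁺] = (Ksp/[OH⁻]^3) = 1.1×10⁻¹⁸ mol L⁻¹
Since Ce(OH)₃ needs less Ce³⁺ to reach saturation, it precipitates first.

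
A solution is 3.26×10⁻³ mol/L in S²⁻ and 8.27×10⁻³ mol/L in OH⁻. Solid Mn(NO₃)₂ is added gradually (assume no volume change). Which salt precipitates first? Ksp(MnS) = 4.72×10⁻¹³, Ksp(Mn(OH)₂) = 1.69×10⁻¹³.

Each salt precipitates once Q = Ksp for that salt.
For MnS: [Mn²⁺] = (Ksp/[S²⁻]) = 1.45×10⁻¹⁰ mol/L
For Mn(OH)₂: [Mn²⁺] = (Ksp/[OH⁻]^2) = 2.47×10⁻⁹ mol/L
MnS requires the lower [Mn²⁺], so it precipitates first.

MnS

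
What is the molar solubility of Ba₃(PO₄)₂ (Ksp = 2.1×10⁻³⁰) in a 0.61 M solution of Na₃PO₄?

5.9×10⁻¹¹ M

Ba₃(PO₄)₂(s) ⇌ 3 Ba²⁺(aq) + 2 PO₄³⁻(aq)
With PO₄³⁻ already at 0.61 M and s small, take [PO₄³⁻] ≈ 0.61 M and [Ba²⁺] = 3s.
Ksp = [Ba²⁺]^3[PO₄³⁻]^2 = (3s)^3(0.61)^2
(3s)^3 = 2.1×10⁻³⁰ / (0.61)^2 = 5.6×10⁻³⁰
s = 5.9×10⁻¹¹ M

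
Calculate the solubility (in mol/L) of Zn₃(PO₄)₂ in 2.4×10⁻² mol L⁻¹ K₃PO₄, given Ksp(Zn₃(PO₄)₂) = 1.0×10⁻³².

Zn₃(PO₄)₂(s) ⇌ 3 Zn²⁺(aq) + 2 PO₄³⁻(aq)
Let s be the solubility of Zn₃(PO₄)₂ here. The common ion gives [PO₄³⁻] ≈ 2.4×10⁻² mol L⁻¹, and [Zn²⁺] = 3s.
Ksp = [Zn²⁺]^3[PO₄³⁻]^2 = (3s)^3(2.4×10⁻²)^2
(3s)^3 = 1.0×10⁻³² / (2.4×10⁻²)^2 = 1.7×10⁻²⁹
s = 8.6×10⁻¹¹ mol L⁻¹

8.6×10⁻¹¹ M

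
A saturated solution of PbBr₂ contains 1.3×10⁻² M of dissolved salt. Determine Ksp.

PbBr₂(s) ⇌ Pb²⁺(aq) + 2 Br⁻(aq)
With molar solubility s: [Pb²⁺] = s, [Br⁻] = 2s.
Ksp = [Pb²⁺][Br⁻]^2 = s · (2s)^2 = 4s^3
Ksp = 4 × (1.3×10⁻²)^3 = 8.8×10⁻⁶

Ksp = 8.8×10⁻⁶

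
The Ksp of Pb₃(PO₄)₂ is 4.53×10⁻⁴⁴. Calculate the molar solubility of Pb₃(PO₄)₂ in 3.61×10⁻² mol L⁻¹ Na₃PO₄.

1.09×10⁻¹⁴ M

Pb₃(PO₄)₂(s) ⇌ 3 Pb²⁺(aq) + 2 PO₄³⁻(aq)
With PO₄³⁻ already at 3.61×10⁻² mol L⁻¹ and s small, take [PO₄³⁻] ≈ 3.61×10⁻² mol L⁻¹ and [Pb²⁺] = 3s.
Ksp = [Pb²⁺]^3[PO₄³⁻]^2 = (3s)^3(3.61×10⁻²)^2
(3s)^3 = 4.53×10⁻⁴⁴ / (3.61×10⁻²)^2 = 3.48×10⁻⁴¹
s = 1.09×10⁻¹⁴ mol L⁻¹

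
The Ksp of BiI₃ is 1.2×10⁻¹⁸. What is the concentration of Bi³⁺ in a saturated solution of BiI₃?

BiI₃(s) ⇌ Bi³⁺(aq) + 3 I⁻(aq)
Call the molar solubility s, so that [Bi³⁺] = s and [I⁻] = 3s.
Ksp = [Bi³⁺][I⁻]^3 = s · (3s)^3 = 27s^4 = 1.2×10⁻¹⁸
s = 1.5×10⁻⁵ mol/L
[Bi³⁺] = s = 1.5×10⁻⁵ mol/L

1.5×10⁻⁵ M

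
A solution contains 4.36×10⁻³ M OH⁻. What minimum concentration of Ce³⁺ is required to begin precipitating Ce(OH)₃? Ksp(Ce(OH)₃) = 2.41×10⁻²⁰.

The threshold for precipitation is Q = Ksp.
Ce(OH)₃(s) ⇌ Ce³⁺(aq) + 3 OH⁻(aq)
Ksp = [Ce³⁺][OH⁻]^3 = [Ce³⁺](4.36×10⁻³)^3
[Ce³⁺] = 2.41×10⁻²⁰ / (4.36×10⁻³)^3 = 2.91×10⁻¹³
[Ce³⁺] = 2.91×10⁻¹³ M

2.91×10⁻¹³ M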